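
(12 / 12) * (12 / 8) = 3 / 2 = 1.50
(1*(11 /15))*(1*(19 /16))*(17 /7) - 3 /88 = 38453 /18480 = 2.08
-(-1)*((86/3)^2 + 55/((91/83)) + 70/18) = 239102/273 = 875.83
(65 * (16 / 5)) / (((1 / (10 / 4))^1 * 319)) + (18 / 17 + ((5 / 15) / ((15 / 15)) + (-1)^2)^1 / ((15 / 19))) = 1068338 / 244035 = 4.38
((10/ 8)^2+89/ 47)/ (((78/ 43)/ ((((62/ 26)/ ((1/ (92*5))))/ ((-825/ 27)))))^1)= -239048223/ 3494920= -68.40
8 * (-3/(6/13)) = -52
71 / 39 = 1.82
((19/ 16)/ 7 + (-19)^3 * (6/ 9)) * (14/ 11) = -139669/ 24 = -5819.54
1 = 1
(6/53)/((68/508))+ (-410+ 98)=-280350/901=-311.15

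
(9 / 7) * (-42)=-54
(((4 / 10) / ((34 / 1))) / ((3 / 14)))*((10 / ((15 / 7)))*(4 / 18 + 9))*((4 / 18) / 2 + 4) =601916 / 61965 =9.71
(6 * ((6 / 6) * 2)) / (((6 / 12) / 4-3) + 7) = 32 / 11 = 2.91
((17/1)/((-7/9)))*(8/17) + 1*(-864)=-6120/7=-874.29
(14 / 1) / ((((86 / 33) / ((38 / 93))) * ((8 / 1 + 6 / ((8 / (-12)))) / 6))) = -17556 / 1333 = -13.17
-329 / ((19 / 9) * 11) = -2961 / 209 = -14.17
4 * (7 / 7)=4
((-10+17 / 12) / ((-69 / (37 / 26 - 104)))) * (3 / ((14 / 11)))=-143891 / 4784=-30.08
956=956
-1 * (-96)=96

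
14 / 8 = 7 / 4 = 1.75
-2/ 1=-2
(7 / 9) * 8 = 56 / 9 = 6.22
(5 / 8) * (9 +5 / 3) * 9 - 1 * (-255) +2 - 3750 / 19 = 2273 / 19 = 119.63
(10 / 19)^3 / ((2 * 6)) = 0.01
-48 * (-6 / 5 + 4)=-672 / 5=-134.40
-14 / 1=-14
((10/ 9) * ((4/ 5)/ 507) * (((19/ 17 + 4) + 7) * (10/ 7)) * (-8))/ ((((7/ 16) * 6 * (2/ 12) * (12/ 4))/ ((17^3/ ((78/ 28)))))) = -1219256320/ 3737097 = -326.26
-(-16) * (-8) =-128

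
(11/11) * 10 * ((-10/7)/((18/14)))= -100/9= -11.11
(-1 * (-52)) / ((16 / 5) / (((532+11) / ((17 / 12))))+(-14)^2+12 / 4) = 423540 / 1620923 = 0.26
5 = 5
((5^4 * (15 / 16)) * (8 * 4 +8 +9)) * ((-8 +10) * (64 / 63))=175000 / 3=58333.33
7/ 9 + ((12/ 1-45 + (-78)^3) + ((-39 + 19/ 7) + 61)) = -29897249/ 63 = -474559.51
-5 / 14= -0.36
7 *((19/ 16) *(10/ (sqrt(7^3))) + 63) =95 *sqrt(7)/ 56 + 441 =445.49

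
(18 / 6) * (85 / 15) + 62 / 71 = 1269 / 71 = 17.87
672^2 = 451584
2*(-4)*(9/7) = -72/7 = -10.29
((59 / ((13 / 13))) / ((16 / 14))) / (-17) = -413 / 136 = -3.04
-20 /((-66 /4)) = 40 /33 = 1.21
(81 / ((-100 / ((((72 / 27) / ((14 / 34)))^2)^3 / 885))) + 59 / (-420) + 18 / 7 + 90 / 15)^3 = -169799174954519581010160098760788692831 / 822852628293737227510099125000000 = -206354.30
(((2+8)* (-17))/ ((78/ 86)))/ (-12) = 3655/ 234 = 15.62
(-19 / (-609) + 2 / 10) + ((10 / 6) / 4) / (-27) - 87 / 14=-1972673 / 328860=-6.00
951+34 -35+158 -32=1076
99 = 99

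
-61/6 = -10.17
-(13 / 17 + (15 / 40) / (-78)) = -2687 / 3536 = -0.76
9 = 9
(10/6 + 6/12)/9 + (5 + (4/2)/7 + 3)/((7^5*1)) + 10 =65063029/6353046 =10.24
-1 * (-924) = 924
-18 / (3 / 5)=-30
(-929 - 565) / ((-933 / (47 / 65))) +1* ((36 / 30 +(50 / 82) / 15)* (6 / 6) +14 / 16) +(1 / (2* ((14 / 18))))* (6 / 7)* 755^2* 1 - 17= 306131156172979 / 974686440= 314081.68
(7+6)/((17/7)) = 91/17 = 5.35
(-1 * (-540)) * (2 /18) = 60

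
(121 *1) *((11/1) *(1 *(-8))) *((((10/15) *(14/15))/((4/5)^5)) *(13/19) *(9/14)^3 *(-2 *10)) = 4379821875/59584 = 73506.68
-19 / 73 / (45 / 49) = -931 / 3285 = -0.28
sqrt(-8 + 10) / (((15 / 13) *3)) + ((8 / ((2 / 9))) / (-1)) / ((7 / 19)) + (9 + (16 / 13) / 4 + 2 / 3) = -87.33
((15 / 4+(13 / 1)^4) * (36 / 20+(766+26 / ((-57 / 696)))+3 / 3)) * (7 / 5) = 8573195547 / 475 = 18048832.73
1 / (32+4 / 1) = 1 / 36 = 0.03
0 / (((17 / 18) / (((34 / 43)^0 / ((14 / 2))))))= 0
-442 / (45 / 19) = -8398 / 45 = -186.62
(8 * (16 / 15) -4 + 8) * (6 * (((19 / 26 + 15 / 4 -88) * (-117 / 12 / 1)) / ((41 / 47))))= 28781061 / 410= 70197.71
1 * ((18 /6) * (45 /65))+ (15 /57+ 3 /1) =1319 /247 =5.34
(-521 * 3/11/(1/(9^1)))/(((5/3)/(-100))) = 844020/11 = 76729.09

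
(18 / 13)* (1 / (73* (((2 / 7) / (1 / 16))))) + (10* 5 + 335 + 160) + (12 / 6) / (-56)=57923605 / 106288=544.97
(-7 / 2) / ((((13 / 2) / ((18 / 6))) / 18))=-378 / 13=-29.08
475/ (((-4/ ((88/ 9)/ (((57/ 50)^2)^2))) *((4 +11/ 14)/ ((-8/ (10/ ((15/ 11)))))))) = 17500000000/ 111671379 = 156.71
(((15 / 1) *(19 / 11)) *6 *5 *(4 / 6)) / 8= 1425 / 22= 64.77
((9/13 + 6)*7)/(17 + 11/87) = 52983/19370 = 2.74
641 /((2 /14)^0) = 641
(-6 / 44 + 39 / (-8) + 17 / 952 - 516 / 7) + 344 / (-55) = -65421 / 770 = -84.96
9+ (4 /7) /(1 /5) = 83 /7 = 11.86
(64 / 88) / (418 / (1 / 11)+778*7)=2 / 27621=0.00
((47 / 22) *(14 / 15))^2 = 108241 / 27225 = 3.98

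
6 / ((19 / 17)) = 102 / 19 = 5.37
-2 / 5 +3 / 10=-0.10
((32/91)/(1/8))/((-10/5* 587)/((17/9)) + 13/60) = -261120/57670249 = -0.00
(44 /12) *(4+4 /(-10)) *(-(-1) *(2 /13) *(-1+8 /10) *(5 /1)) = -132 /65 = -2.03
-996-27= -1023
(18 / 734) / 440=9 / 161480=0.00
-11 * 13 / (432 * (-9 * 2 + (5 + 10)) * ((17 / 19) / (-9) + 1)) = 247 / 2016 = 0.12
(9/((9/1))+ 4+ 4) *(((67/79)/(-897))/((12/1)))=-67/94484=-0.00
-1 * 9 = -9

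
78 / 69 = 26 / 23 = 1.13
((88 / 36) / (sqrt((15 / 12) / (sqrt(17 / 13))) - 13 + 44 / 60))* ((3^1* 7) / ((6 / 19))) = 1463 / (9* (-184 / 15 + 13^(1 / 4)* 17^(3 / 4)* (34* sqrt(5)) / 1156)) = -14.49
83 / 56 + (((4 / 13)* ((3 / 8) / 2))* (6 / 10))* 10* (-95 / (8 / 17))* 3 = -303077 / 1456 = -208.16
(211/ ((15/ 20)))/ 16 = 211/ 12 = 17.58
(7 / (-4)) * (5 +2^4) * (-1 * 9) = 1323 / 4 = 330.75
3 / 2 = 1.50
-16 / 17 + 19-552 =-9077 / 17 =-533.94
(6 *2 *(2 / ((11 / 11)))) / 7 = 24 / 7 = 3.43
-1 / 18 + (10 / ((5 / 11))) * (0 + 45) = 17819 / 18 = 989.94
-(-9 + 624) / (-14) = 615 / 14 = 43.93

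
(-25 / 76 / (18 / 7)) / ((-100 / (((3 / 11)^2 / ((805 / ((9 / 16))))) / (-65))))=-9 / 8798732800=-0.00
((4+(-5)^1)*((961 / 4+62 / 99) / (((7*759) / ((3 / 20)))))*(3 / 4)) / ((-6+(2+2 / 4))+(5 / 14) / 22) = 95387 / 65152560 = 0.00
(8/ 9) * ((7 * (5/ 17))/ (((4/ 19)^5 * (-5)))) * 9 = -17332693/ 2176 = -7965.39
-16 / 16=-1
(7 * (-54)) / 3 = -126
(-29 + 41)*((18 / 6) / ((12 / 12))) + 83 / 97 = 3575 / 97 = 36.86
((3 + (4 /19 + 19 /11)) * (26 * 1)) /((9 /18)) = 53664 /209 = 256.77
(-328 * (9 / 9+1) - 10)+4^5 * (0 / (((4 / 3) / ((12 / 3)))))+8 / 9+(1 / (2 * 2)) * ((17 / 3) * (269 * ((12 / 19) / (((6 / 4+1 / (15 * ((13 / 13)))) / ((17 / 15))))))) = -3946160 / 8037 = -491.00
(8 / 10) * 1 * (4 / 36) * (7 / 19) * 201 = 1876 / 285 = 6.58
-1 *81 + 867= 786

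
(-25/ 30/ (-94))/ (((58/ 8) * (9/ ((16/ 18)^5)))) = 163840/ 2173062249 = 0.00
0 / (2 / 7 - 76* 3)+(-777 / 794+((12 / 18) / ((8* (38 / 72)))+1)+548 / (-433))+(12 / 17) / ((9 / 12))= -16113863 / 111048046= -0.15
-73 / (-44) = 73 / 44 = 1.66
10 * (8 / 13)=80 / 13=6.15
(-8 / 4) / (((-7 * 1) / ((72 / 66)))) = 24 / 77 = 0.31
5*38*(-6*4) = -4560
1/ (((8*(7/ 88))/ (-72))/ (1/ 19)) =-792/ 133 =-5.95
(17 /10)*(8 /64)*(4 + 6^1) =17 /8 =2.12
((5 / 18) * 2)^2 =25 / 81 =0.31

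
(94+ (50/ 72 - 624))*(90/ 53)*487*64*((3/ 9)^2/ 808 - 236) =318517669978700/ 48177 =6611405234.42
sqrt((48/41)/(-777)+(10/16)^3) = sqrt(28016808554)/339808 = 0.49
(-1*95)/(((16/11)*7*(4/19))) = -19855/448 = -44.32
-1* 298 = -298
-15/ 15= -1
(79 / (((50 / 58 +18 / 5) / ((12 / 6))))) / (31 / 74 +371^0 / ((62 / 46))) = 52555540 / 1722961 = 30.50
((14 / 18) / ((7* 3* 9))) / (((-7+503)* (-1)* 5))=-0.00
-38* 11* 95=-39710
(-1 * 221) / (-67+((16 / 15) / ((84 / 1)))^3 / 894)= 3087674123625 / 936082200343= 3.30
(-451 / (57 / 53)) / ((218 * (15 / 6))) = -23903 / 31065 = -0.77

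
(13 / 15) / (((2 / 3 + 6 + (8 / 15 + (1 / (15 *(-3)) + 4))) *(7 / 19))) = 741 / 3521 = 0.21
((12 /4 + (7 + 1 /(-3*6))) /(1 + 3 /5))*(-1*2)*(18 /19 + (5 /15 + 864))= -44142295 /4104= -10755.92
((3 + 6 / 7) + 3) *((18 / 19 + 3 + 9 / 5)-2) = 17088 / 665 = 25.70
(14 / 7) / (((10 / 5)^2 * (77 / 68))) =34 / 77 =0.44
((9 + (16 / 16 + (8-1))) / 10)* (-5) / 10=-17 / 20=-0.85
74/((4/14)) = 259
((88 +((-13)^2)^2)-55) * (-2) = -57188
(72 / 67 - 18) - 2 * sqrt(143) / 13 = -1134 / 67 - 2 * sqrt(143) / 13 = -18.77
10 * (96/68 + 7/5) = 478/17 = 28.12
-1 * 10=-10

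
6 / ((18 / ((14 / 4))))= 7 / 6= 1.17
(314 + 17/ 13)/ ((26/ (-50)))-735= -226690/ 169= -1341.36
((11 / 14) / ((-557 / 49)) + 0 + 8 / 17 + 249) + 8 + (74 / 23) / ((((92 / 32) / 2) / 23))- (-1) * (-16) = 127570795 / 435574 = 292.88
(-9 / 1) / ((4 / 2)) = -9 / 2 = -4.50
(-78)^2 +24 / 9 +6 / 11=200878 / 33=6087.21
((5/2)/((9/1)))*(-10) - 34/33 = -377/99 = -3.81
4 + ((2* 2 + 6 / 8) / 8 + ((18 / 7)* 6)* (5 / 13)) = 30657 / 2912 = 10.53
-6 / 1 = -6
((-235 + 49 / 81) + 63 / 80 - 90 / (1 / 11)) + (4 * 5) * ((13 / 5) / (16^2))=-31710643 / 25920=-1223.40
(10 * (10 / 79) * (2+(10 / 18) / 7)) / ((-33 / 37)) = -484700 / 164241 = -2.95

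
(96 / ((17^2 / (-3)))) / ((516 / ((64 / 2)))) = -0.06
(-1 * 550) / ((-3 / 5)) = 916.67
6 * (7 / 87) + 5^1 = 159 / 29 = 5.48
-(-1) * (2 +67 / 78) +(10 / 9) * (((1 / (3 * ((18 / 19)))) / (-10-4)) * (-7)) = 3.05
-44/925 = -0.05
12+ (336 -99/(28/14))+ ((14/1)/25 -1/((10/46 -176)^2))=244419453647/817292450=299.06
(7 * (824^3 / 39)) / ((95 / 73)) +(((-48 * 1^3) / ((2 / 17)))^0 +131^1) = 285892839524 / 3705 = 77164059.25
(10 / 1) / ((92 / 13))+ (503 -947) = -20359 / 46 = -442.59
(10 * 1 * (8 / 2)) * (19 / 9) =760 / 9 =84.44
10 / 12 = 5 / 6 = 0.83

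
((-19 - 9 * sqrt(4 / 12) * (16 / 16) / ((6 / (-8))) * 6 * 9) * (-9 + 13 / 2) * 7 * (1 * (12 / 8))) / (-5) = 1864.40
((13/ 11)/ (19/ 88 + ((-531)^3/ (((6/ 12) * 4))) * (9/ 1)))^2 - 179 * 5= -3146158031013835506463839/ 3515260369847860901089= -895.00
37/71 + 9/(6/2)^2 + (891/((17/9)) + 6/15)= 473.63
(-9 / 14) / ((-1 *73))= 9 / 1022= 0.01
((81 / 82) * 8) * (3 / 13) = 972 / 533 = 1.82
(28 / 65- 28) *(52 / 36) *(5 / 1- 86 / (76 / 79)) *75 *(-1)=-4789120 / 19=-252058.95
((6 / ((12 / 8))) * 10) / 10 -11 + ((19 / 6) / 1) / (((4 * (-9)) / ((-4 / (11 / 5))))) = -4063 / 594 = -6.84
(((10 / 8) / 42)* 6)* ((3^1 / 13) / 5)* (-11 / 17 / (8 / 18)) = -297 / 24752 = -0.01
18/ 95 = 0.19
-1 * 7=-7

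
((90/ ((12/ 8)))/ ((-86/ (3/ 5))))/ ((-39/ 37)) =222/ 559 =0.40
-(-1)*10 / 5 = 2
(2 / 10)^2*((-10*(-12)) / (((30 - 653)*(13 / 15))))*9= -648 / 8099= -0.08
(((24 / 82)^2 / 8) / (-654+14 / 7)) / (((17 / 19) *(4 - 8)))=0.00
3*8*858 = 20592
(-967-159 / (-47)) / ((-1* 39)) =45290 / 1833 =24.71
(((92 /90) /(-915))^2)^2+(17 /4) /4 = 48863362881703279921 /45989047418006250000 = 1.06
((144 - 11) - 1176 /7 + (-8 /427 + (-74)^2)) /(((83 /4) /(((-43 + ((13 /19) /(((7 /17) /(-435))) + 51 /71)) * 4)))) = -268567825655184 /334669363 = -802487.04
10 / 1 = 10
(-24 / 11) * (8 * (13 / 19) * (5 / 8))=-1560 / 209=-7.46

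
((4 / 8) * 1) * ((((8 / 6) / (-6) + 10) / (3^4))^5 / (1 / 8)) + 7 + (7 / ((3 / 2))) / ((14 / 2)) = 7.67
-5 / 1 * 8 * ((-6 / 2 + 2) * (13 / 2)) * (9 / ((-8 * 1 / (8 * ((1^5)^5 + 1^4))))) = -4680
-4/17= -0.24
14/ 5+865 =4339/ 5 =867.80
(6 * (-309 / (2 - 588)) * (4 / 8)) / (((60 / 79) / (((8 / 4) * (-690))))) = -1684359 / 586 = -2874.33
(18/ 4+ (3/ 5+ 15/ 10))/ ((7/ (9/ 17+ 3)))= 396/ 119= 3.33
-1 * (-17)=17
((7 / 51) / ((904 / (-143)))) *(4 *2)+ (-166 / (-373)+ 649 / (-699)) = -329124512 / 500856567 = -0.66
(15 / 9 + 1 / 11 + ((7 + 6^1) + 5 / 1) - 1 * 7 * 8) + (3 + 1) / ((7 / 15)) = -6392 / 231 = -27.67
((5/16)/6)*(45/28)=75/896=0.08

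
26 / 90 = 0.29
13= 13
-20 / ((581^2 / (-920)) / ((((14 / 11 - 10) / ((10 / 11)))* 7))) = -3.66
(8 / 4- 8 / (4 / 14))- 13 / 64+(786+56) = 52211 / 64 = 815.80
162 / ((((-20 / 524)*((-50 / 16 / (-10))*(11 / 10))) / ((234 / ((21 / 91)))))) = -688611456 / 55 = -12520208.29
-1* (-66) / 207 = 22 / 69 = 0.32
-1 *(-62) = 62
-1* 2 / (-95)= 2 / 95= 0.02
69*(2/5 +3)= 1173/5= 234.60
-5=-5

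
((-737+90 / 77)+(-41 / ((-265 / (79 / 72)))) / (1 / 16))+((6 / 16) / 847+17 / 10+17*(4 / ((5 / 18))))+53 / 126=-7857263717 / 16160760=-486.19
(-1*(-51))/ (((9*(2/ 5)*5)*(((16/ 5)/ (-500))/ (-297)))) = 1051875/ 8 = 131484.38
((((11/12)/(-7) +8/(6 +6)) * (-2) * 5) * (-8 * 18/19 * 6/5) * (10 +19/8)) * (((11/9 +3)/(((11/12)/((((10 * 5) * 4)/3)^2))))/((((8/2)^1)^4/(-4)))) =-192857.14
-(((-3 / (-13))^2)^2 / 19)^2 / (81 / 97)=-7857 / 294478790281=-0.00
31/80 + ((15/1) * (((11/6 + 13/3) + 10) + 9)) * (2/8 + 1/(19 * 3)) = 462317/4560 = 101.39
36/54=2/3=0.67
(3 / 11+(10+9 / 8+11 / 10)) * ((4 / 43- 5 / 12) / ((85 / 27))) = -1.28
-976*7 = -6832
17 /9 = 1.89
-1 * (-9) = 9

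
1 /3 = 0.33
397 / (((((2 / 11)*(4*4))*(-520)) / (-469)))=2048123 / 16640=123.08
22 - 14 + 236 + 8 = 252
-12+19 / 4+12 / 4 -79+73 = -41 / 4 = -10.25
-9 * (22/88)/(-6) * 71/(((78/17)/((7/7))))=1207/208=5.80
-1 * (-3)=3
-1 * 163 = -163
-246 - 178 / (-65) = -243.26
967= 967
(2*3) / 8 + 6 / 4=9 / 4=2.25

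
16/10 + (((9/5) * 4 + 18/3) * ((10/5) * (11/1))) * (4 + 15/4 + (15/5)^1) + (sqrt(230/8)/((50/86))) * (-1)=15617/5 - 43 * sqrt(115)/50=3114.18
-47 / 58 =-0.81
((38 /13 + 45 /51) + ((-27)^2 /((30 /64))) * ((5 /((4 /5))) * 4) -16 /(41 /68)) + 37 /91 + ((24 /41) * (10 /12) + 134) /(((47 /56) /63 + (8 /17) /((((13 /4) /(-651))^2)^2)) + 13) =38857.68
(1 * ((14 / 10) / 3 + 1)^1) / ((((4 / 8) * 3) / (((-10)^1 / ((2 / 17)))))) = -748 / 9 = -83.11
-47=-47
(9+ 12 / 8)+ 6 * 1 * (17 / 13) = 18.35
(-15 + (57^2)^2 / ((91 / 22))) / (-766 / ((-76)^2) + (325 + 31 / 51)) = 34204789008216 / 4362412145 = 7840.80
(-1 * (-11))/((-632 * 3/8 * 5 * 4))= -11/4740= -0.00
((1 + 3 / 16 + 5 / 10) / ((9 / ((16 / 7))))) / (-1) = -3 / 7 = -0.43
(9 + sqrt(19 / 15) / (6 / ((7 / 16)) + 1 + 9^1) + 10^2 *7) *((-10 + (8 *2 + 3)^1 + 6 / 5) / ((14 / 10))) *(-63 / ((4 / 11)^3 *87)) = -144382887 / 1856 -475167 *sqrt(285) / 1540480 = -77797.71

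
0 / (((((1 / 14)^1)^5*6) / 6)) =0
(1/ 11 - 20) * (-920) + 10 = 201590/ 11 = 18326.36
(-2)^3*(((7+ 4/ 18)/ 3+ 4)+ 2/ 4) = -1492/ 27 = -55.26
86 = 86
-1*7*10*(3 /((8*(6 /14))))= -245 /4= -61.25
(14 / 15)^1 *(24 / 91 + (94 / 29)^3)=30467392 / 951171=32.03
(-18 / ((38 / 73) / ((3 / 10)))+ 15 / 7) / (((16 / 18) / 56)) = -98523 / 190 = -518.54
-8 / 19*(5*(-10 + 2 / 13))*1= 5120 / 247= 20.73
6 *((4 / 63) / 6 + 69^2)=1799662 / 63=28566.06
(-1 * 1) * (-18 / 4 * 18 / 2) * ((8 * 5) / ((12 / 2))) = 270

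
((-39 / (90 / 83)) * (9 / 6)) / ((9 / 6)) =-1079 / 30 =-35.97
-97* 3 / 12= -24.25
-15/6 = -5/2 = -2.50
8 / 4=2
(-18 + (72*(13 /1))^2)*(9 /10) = 3942351 /5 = 788470.20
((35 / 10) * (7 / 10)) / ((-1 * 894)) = -49 / 17880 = -0.00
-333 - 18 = -351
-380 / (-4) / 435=19 / 87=0.22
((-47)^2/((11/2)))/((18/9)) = 2209/11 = 200.82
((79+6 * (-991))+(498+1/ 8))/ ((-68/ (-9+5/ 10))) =-42951/ 64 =-671.11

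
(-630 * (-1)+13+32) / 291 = 2.32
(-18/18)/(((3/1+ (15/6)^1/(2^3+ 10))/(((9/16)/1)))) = -0.18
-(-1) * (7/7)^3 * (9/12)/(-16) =-0.05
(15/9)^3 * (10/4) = 625/54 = 11.57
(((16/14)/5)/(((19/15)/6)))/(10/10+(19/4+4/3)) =1728/11305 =0.15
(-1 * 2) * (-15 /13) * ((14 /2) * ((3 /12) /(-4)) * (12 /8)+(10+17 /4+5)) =8925 /208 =42.91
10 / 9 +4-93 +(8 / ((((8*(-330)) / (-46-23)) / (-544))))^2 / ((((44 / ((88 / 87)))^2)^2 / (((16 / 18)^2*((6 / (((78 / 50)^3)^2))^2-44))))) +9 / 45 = -1695836634579170787611714121560834 / 19311685637935261320538833555225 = -87.81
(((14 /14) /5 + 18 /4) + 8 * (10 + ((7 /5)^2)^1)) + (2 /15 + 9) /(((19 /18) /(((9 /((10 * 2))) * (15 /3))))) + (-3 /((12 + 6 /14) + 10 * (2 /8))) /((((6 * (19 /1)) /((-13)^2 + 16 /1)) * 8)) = 95151241 /794200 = 119.81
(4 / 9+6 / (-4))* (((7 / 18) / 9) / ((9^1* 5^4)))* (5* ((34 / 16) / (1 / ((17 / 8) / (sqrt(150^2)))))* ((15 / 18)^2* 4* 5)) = -0.00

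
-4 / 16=-1 / 4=-0.25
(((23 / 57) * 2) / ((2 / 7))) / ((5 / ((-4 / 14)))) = -0.16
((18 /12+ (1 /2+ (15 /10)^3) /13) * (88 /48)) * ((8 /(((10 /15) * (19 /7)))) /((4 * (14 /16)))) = 2057 /494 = 4.16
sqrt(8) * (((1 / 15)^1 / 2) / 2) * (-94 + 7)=-29 * sqrt(2) / 10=-4.10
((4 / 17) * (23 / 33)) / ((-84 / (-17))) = 23 / 693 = 0.03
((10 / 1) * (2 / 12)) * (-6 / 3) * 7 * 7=-490 / 3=-163.33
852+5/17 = 14489/17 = 852.29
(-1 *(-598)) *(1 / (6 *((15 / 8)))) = 53.16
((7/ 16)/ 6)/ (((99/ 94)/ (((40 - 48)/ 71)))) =-329/ 42174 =-0.01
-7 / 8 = -0.88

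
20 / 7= 2.86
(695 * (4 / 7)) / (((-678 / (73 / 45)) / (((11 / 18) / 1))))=-111617 / 192213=-0.58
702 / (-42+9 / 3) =-18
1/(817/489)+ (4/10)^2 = 15493/20425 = 0.76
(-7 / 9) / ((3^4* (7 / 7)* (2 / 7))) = -49 / 1458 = -0.03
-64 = -64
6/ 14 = 3/ 7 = 0.43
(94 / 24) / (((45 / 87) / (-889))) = -1211707 / 180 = -6731.71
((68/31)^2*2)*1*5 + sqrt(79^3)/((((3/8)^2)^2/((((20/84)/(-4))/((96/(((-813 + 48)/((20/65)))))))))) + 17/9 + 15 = 54801.86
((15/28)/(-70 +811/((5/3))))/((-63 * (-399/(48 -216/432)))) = 125/51441768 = 0.00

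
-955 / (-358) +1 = 1313 / 358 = 3.67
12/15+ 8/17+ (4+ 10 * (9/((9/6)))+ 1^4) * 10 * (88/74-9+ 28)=41275746/3145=13124.24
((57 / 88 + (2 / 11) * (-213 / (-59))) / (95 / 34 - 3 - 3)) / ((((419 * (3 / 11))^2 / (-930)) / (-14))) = -457934015 / 1129032791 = -0.41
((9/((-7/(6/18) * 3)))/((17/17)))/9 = -1/63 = -0.02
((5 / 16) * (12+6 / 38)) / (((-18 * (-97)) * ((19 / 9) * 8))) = 1155 / 8964352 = 0.00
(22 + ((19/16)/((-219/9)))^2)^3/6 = 1775.24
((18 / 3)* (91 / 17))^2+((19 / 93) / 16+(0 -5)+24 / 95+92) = 45706734653 / 40853040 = 1118.81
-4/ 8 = -1/ 2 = -0.50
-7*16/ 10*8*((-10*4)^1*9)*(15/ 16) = 30240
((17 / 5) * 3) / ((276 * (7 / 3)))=51 / 3220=0.02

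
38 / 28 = 19 / 14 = 1.36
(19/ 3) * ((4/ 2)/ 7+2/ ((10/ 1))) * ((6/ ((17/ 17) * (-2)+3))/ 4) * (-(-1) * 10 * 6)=1938/ 7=276.86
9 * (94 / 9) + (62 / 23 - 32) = 1488 / 23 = 64.70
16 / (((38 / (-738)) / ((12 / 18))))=-3936 / 19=-207.16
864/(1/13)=11232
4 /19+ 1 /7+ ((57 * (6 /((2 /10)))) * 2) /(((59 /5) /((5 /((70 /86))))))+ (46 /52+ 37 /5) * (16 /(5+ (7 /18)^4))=486013944425297 /268942310455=1807.13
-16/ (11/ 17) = -272/ 11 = -24.73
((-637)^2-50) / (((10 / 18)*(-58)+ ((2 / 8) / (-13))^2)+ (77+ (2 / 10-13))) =49367887920 / 3891101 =12687.38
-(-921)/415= 921/415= 2.22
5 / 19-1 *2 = -33 / 19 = -1.74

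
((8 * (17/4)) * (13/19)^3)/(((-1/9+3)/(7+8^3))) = 13419783/6859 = 1956.52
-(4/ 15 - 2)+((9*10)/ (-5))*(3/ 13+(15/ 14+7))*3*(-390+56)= 204395336/ 1365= 149740.17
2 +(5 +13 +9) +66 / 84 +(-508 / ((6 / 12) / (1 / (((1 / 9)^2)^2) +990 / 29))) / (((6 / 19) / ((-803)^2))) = -5554910492929563 / 406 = -13682045549087.59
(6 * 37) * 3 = 666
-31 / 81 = -0.38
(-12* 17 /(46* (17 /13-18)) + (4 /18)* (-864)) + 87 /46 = -1895013 /9982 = -189.84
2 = 2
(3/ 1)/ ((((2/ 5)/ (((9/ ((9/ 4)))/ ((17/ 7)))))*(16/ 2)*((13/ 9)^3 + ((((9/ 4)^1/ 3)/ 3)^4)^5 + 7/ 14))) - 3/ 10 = 9538420444041171/ 68398262267617430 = 0.14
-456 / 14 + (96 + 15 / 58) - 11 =21391 / 406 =52.69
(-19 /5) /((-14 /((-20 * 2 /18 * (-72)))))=304 /7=43.43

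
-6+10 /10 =-5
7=7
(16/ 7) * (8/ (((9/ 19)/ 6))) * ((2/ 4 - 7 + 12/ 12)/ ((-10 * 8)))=1672/ 105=15.92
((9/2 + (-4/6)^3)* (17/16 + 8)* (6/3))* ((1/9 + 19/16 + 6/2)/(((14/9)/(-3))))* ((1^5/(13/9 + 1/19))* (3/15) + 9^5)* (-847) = 4140767675517583/131072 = 31591550258.77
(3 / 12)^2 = 1 / 16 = 0.06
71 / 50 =1.42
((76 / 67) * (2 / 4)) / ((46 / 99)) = 1881 / 1541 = 1.22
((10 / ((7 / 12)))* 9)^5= 1469328076800000 / 16807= 87423578080.56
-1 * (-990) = 990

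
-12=-12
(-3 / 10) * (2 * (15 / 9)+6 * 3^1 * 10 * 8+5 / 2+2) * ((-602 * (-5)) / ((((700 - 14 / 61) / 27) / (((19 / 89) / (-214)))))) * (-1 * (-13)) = 151959840669 / 232285016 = 654.20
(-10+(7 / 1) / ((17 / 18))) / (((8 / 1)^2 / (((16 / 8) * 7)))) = -77 / 136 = -0.57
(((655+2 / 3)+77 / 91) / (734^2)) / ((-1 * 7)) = -6401 / 36770097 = -0.00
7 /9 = 0.78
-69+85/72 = -4883/72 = -67.82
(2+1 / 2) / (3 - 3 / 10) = 0.93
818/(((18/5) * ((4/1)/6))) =340.83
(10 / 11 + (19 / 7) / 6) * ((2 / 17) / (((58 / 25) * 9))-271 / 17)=-1308061 / 60291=-21.70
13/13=1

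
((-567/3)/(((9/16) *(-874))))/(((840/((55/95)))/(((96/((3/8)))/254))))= 1408/5272405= 0.00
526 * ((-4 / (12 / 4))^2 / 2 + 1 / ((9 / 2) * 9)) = 38924 / 81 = 480.54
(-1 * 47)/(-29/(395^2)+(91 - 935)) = 7333175/131685129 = 0.06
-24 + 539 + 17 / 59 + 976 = 87986 / 59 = 1491.29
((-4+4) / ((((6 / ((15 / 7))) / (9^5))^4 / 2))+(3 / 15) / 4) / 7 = 1 / 140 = 0.01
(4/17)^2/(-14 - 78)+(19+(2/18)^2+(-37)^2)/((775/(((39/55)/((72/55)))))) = 9709075919/10014370200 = 0.97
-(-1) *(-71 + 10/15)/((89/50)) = -10550/267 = -39.51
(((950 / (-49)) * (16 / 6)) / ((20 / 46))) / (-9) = 17480 / 1323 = 13.21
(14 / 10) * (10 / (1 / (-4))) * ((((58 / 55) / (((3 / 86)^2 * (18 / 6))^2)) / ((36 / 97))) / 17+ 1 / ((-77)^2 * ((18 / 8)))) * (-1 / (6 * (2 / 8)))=663502084965056 / 1417077585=468218.60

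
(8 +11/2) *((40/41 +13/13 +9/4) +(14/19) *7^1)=789453/6232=126.68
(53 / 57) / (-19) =-53 / 1083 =-0.05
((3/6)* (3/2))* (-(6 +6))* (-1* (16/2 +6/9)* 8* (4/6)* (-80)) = -33280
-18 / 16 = -9 / 8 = -1.12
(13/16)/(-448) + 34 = 243699/7168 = 34.00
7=7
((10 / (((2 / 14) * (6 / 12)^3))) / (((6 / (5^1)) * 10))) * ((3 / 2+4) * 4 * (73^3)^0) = 3080 / 3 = 1026.67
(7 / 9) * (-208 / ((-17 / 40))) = 58240 / 153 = 380.65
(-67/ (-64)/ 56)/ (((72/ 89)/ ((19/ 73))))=113297/ 18837504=0.01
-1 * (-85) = 85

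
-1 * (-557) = 557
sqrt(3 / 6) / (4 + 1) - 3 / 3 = -1 + sqrt(2) / 10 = -0.86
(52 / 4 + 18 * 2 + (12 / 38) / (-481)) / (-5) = -89561 / 9139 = -9.80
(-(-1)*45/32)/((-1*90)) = -1/64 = -0.02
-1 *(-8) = 8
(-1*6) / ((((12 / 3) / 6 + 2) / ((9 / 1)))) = -81 / 4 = -20.25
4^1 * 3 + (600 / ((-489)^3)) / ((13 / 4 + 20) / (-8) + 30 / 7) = 144525644084 / 12043807407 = 12.00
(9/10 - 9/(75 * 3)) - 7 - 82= -4407/50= -88.14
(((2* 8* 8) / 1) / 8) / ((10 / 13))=104 / 5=20.80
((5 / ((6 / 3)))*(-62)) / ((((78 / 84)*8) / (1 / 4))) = -1085 / 208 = -5.22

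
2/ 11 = 0.18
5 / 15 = 1 / 3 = 0.33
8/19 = 0.42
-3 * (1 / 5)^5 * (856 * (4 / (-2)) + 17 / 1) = 1017 / 625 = 1.63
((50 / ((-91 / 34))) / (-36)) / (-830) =-85 / 135954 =-0.00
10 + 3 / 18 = 61 / 6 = 10.17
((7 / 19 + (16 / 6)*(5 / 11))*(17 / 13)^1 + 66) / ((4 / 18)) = 1664439 / 5434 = 306.30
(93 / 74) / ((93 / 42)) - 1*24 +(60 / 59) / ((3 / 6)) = -46713 / 2183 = -21.40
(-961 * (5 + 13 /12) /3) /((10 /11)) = -771683 /360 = -2143.56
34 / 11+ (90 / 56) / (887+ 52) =298141 / 96404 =3.09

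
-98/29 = -3.38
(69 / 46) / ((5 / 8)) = 12 / 5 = 2.40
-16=-16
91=91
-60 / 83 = -0.72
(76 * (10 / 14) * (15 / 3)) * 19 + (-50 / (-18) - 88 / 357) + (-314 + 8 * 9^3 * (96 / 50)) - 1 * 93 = 15950.11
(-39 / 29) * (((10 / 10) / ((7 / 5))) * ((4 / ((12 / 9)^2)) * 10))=-8775 / 406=-21.61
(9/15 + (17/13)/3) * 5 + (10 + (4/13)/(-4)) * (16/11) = 8414/429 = 19.61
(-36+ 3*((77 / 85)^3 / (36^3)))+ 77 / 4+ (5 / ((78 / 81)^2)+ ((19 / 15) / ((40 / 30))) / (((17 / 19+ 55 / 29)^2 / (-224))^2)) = 436825641401252861136504317 / 564462491718311431128000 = 773.88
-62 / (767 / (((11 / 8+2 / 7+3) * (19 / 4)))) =-1.79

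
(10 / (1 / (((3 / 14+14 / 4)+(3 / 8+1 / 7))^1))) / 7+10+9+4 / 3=15511 / 588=26.38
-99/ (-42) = 33/ 14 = 2.36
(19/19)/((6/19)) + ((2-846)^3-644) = -601212224.83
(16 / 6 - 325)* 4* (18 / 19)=-23208 / 19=-1221.47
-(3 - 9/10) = -21/10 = -2.10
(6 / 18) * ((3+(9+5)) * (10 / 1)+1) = 57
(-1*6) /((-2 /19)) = 57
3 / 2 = 1.50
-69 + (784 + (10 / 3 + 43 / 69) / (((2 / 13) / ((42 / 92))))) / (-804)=-119071003 / 1701264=-69.99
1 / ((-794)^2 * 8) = 1 / 5043488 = 0.00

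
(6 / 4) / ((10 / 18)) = 27 / 10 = 2.70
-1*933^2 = -870489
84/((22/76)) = 3192/11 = 290.18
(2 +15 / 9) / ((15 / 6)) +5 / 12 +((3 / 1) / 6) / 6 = 59 / 30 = 1.97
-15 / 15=-1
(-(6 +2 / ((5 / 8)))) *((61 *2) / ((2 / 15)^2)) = -63135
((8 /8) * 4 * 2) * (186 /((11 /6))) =8928 /11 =811.64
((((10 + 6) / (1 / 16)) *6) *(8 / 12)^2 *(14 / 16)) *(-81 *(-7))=338688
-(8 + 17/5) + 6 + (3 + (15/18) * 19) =403/30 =13.43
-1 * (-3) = 3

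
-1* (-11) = 11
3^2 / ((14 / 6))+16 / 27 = 841 / 189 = 4.45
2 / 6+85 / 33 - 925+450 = -5193 / 11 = -472.09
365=365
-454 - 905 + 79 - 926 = -2206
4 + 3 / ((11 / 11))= 7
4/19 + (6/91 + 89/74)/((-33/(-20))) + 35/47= 171066673/99222123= 1.72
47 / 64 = 0.73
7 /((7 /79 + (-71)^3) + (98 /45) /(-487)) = -12118995 /619645799972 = -0.00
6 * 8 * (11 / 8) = 66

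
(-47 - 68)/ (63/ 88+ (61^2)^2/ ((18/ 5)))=-91080/ 3046085587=-0.00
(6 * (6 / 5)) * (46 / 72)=23 / 5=4.60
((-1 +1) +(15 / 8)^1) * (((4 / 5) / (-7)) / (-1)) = 3 / 14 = 0.21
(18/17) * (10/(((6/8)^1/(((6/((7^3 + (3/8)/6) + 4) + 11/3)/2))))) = 26.00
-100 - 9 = -109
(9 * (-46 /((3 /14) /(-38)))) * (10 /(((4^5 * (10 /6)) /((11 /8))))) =302841 /512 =591.49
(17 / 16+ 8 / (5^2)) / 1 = 553 / 400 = 1.38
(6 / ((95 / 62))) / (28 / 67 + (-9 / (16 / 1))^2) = 6380544 / 1196525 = 5.33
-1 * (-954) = 954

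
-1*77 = -77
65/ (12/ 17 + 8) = 1105/ 148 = 7.47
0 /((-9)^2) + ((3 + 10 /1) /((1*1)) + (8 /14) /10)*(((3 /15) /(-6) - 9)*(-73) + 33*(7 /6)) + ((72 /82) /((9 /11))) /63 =588474059 /64575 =9113.03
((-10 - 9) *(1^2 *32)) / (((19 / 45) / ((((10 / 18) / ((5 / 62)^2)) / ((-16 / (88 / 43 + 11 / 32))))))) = 3160729 / 172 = 18376.33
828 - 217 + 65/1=676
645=645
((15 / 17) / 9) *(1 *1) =5 / 51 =0.10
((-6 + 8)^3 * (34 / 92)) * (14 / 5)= 952 / 115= 8.28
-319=-319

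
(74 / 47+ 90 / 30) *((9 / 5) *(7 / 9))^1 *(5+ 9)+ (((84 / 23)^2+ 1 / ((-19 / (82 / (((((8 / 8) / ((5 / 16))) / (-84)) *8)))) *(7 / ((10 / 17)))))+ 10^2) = 13118258317 / 64245992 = 204.19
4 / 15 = 0.27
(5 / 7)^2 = 25 / 49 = 0.51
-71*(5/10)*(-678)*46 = 1107174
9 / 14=0.64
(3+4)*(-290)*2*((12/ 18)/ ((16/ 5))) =-5075/ 6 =-845.83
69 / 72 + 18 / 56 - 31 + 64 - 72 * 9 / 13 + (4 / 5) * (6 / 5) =-797509 / 54600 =-14.61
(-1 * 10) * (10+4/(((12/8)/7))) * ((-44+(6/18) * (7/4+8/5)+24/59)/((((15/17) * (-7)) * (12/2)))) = -15702611/47790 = -328.58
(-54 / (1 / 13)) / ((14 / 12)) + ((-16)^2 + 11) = -2343 / 7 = -334.71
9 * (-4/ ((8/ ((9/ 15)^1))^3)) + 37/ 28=146299/ 112000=1.31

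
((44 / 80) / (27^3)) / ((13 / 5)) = 11 / 1023516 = 0.00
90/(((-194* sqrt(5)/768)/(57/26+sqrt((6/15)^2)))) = -413.05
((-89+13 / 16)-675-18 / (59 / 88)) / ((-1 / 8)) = 745793 / 118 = 6320.28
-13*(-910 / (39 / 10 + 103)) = 118300 / 1069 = 110.66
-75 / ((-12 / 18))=225 / 2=112.50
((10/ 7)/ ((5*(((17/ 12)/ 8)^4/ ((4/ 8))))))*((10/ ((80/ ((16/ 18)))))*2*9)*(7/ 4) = 42467328/ 83521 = 508.46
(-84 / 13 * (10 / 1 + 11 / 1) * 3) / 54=-98 / 13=-7.54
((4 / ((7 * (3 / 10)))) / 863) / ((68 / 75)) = 250 / 102697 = 0.00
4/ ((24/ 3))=1/ 2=0.50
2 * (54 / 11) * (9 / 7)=972 / 77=12.62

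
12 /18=2 /3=0.67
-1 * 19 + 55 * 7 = 366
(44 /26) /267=22 /3471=0.01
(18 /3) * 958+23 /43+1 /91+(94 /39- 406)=62744440 /11739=5344.96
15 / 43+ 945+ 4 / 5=203422 / 215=946.15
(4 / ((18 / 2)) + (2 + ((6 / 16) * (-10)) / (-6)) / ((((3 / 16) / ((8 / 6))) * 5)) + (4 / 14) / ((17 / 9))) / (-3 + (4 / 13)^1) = -301366 / 187425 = -1.61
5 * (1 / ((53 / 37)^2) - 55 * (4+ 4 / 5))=-3701035 / 2809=-1317.56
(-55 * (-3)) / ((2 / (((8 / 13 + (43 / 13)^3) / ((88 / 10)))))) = 6064425 / 17576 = 345.04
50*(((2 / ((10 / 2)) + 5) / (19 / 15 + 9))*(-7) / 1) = -2025 / 11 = -184.09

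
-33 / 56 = -0.59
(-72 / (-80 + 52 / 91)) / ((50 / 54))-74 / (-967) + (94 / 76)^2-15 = -60239981079 / 4852309300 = -12.41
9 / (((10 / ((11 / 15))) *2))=33 / 100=0.33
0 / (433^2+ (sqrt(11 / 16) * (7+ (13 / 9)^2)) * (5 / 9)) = 0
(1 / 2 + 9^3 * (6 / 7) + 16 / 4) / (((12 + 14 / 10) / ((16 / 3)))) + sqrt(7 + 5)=2 * sqrt(3) + 117480 / 469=253.95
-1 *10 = -10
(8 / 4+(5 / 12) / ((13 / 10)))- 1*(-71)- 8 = 5095 / 78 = 65.32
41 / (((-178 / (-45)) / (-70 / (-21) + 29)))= 59655 / 178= 335.14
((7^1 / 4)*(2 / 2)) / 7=1 / 4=0.25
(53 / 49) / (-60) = -53 / 2940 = -0.02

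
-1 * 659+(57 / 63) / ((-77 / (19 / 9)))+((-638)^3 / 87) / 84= -526740190 / 14553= -36194.61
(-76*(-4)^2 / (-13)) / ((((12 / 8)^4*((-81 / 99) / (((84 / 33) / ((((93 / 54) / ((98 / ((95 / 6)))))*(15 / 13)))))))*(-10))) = 17.90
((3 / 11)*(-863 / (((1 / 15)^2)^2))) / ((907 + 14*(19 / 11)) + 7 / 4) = -58252500 / 4561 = -12771.87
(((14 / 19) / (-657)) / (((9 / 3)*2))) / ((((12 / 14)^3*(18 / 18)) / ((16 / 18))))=-2401 / 9100107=-0.00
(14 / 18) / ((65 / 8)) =56 / 585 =0.10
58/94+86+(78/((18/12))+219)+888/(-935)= 15673744/43945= 356.67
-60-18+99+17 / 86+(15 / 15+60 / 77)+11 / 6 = 246440 / 9933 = 24.81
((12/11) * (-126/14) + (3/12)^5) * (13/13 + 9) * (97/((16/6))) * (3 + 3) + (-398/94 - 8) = -22699198655/1058816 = -21438.28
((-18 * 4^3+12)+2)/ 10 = -569/ 5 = -113.80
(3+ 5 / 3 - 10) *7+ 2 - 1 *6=-124 / 3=-41.33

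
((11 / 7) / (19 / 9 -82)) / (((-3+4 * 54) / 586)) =-19338 / 357343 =-0.05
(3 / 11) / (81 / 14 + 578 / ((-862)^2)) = 3900981 / 82767652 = 0.05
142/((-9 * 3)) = -142/27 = -5.26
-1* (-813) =813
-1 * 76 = -76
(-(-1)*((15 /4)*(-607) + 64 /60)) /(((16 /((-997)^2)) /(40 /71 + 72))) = -21846599178439 /2130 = -10256619332.60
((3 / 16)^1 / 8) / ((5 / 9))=27 / 640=0.04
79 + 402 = 481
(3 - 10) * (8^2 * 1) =-448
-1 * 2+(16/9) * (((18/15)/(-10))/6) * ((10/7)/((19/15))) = -2.04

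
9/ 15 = 3/ 5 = 0.60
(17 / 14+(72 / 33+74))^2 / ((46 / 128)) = 2273000976 / 136367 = 16668.26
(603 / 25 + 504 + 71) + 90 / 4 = 31081 / 50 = 621.62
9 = 9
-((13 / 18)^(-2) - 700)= 117976 / 169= 698.08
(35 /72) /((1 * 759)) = 0.00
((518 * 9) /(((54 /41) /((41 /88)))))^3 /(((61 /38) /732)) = 1568036015287953841 /766656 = 2045292824014.88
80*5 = 400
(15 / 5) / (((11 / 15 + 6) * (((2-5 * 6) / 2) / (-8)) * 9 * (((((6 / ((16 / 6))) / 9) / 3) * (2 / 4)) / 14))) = 960 / 101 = 9.50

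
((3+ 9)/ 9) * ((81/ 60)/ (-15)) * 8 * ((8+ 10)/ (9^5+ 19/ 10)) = -864/ 2952545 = -0.00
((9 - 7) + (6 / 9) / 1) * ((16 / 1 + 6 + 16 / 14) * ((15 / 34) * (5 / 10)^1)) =13.61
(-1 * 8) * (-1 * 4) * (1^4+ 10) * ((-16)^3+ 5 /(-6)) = -4326256 /3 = -1442085.33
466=466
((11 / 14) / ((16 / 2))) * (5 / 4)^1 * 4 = 55 / 112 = 0.49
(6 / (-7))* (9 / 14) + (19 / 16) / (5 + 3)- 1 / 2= -5661 / 6272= -0.90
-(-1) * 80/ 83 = 80/ 83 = 0.96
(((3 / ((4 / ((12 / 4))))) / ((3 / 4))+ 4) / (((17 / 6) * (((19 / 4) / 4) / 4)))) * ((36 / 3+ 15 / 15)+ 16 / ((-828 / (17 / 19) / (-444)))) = 24287872 / 141151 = 172.07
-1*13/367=-13/367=-0.04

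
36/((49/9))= 324/49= 6.61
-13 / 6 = -2.17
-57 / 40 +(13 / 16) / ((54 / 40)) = -889 / 1080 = -0.82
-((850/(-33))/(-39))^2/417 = -722500/690705873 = -0.00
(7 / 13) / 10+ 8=1047 / 130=8.05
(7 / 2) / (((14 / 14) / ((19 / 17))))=3.91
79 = 79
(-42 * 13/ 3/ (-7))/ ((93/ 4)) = 104/ 93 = 1.12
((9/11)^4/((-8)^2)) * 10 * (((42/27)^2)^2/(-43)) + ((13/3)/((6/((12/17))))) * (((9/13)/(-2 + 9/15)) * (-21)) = 113117255/21405142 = 5.28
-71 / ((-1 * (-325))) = -71 / 325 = -0.22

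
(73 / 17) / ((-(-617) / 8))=584 / 10489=0.06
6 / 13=0.46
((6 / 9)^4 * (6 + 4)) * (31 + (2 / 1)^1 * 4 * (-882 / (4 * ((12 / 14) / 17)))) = -5592800 / 81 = -69046.91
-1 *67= -67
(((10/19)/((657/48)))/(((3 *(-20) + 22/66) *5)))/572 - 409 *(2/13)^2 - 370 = -175237538602/461539507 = -379.68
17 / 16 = 1.06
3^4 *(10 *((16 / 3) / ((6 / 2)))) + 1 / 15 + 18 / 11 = 237881 / 165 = 1441.70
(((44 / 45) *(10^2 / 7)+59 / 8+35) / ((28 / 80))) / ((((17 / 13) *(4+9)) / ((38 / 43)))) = 2697715 / 322371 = 8.37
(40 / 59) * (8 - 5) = 120 / 59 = 2.03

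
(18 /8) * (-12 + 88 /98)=-1224 /49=-24.98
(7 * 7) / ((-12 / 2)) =-49 / 6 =-8.17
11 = 11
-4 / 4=-1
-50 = -50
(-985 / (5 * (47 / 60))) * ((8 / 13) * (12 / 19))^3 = -10457579520 / 708253481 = -14.77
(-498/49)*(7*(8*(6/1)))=-23904/7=-3414.86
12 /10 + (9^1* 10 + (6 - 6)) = 456 /5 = 91.20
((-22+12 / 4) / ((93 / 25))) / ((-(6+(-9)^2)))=475 / 8091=0.06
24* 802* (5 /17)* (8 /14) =384960 /119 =3234.96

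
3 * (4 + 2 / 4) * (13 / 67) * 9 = 3159 / 134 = 23.57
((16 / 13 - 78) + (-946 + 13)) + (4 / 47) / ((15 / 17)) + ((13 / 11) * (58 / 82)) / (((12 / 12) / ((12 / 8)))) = -8336427587 / 8266830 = -1008.42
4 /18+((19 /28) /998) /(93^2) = 0.22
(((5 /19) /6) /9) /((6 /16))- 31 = -47689 /1539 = -30.99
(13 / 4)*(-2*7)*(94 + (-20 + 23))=-8827 / 2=-4413.50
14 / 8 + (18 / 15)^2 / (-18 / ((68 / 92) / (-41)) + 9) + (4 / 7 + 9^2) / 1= 110994379 / 1332100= 83.32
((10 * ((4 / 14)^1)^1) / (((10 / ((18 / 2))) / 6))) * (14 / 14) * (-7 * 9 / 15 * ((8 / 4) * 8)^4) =-21233664 / 5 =-4246732.80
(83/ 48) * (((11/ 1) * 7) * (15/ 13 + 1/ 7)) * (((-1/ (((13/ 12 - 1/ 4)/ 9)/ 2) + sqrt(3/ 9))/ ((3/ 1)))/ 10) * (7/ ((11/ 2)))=-102837/ 650 + 34279 * sqrt(3)/ 14040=-153.98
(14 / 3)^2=196 / 9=21.78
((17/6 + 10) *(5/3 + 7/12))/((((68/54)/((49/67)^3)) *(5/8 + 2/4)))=81530757/10225942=7.97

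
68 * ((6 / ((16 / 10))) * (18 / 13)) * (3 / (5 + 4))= 1530 / 13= 117.69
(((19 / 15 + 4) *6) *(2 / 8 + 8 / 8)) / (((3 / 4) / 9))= 474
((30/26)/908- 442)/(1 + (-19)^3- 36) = 5217353/81376776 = 0.06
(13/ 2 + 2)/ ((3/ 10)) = 85/ 3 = 28.33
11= 11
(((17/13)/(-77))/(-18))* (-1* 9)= -17/2002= -0.01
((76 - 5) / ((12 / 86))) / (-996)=-3053 / 5976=-0.51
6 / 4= 3 / 2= 1.50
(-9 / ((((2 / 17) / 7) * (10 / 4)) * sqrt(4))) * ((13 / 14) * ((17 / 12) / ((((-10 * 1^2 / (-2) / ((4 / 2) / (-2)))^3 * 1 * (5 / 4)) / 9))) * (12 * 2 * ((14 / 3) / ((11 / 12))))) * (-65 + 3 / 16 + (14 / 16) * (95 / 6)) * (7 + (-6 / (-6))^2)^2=-3233677.61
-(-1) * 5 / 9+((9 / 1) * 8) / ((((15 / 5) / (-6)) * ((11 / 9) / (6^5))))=-90699209 / 99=-916153.63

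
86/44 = 43/22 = 1.95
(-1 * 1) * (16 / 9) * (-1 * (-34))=-544 / 9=-60.44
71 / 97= 0.73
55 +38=93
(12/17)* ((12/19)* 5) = 2.23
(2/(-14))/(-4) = 1/28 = 0.04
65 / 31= 2.10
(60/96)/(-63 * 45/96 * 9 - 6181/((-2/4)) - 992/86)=172/3325705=0.00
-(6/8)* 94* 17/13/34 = -141/52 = -2.71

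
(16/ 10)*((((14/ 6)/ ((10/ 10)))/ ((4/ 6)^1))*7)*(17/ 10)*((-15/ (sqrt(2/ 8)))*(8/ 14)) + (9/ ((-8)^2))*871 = -326373/ 320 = -1019.92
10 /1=10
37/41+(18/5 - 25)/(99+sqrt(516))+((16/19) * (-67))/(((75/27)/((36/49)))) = -8416551788/590696225+214 * sqrt(129)/46425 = -14.20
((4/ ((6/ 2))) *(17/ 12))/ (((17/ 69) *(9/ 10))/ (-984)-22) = -1282480/ 14937273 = -0.09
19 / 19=1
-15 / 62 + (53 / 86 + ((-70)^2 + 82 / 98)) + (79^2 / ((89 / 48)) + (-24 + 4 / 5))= 239619002352 / 29066065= 8243.94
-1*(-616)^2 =-379456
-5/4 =-1.25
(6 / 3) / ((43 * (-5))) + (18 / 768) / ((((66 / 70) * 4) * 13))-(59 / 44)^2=-312868617 / 173155840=-1.81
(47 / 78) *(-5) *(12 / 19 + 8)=-26.01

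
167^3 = 4657463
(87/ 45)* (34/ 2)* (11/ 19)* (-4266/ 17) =-453618/ 95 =-4774.93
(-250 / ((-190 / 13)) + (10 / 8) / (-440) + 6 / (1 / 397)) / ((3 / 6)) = 16045197 / 3344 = 4798.20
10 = 10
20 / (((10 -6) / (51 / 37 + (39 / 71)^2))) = 1566840 / 186517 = 8.40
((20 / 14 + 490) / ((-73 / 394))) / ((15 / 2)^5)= -0.11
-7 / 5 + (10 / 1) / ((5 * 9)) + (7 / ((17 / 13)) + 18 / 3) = 7784 / 765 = 10.18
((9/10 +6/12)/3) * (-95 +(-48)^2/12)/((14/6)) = 97/5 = 19.40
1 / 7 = 0.14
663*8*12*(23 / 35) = 1463904 / 35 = 41825.83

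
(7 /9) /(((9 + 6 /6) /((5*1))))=7 /18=0.39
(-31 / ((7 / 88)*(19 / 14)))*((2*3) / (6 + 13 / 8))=-261888 / 1159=-225.96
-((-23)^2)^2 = -279841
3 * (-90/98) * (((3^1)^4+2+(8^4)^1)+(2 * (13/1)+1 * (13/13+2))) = -568080/49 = -11593.47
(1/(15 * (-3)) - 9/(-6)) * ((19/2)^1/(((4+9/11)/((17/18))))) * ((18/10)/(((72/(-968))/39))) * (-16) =1486639154/35775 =41555.25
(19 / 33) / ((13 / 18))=114 / 143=0.80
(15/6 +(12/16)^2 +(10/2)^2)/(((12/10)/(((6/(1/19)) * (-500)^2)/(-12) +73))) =-5331711115/96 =-55538657.45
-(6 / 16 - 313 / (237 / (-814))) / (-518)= 291281 / 140304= 2.08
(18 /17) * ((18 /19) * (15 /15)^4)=324 /323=1.00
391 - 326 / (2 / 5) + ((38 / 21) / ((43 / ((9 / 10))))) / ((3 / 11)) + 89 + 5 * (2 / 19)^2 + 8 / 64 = -1454669703 / 4346440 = -334.68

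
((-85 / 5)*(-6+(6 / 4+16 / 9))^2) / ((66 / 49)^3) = -4802079233 / 93148704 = -51.55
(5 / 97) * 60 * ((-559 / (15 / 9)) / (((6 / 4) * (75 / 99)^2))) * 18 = -21689.11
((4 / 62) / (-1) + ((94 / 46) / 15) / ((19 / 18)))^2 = 19114384 / 4588030225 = 0.00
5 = 5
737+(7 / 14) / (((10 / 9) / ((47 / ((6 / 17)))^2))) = 697361 / 80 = 8717.01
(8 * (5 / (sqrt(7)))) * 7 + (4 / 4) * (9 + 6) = 15 + 40 * sqrt(7) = 120.83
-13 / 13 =-1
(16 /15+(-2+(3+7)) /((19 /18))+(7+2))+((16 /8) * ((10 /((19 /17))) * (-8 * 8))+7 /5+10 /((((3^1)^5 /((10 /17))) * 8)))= -883954513 /784890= -1126.21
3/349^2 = 3/121801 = 0.00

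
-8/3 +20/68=-121/51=-2.37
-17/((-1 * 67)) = 17/67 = 0.25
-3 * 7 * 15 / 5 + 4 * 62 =185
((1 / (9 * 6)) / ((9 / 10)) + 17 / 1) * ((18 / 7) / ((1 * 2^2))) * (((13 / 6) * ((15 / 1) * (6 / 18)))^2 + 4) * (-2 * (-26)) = 117456196 / 1701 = 69051.26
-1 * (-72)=72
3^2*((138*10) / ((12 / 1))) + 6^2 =1071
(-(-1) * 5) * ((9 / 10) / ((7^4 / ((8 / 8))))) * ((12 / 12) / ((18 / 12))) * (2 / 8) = 3 / 9604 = 0.00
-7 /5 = -1.40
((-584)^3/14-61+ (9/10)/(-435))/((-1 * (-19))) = -144403729571/192850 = -748787.81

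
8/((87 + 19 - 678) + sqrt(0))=-2/143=-0.01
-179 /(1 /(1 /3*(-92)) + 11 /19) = -312892 /955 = -327.64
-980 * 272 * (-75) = 19992000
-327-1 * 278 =-605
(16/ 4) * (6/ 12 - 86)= -342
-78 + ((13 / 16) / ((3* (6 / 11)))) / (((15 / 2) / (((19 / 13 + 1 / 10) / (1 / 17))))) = -1646839 / 21600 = -76.24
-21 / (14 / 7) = -21 / 2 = -10.50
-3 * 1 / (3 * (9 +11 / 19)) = -19 / 182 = -0.10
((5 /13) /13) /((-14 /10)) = -25 /1183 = -0.02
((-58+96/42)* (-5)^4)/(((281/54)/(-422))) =5554575000/1967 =2823881.55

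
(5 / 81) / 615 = 1 / 9963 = 0.00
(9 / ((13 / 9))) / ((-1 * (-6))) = 27 / 26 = 1.04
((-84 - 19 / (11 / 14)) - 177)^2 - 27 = 9837502 / 121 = 81301.67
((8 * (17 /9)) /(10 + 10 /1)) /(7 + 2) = 34 /405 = 0.08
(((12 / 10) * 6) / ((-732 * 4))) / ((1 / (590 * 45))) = -7965 / 122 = -65.29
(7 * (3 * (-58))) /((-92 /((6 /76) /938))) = 261 /234232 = 0.00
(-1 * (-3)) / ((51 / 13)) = 13 / 17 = 0.76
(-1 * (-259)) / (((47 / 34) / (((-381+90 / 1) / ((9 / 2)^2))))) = -3416728 / 1269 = -2692.46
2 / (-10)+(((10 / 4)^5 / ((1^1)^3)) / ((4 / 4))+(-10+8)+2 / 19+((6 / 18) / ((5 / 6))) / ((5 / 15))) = 58831 / 608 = 96.76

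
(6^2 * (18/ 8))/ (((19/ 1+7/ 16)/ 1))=1296/ 311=4.17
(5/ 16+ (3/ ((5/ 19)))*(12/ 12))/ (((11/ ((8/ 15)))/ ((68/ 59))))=31858/ 48675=0.65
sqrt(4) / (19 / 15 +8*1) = 30 / 139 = 0.22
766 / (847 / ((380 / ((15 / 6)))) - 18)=-116432 / 1889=-61.64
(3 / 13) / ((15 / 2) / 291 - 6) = -582 / 15067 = -0.04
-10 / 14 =-0.71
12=12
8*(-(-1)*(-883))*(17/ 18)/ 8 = -15011/ 18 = -833.94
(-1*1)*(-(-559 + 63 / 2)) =-1055 / 2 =-527.50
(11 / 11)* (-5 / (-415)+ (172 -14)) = 13115 / 83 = 158.01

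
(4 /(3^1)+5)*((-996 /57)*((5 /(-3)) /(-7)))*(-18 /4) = 830 /7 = 118.57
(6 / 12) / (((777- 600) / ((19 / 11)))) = 19 / 3894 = 0.00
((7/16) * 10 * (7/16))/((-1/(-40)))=1225/16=76.56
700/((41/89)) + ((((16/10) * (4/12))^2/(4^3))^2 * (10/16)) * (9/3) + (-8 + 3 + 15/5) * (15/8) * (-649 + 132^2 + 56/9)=-67980948709/1107000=-61410.07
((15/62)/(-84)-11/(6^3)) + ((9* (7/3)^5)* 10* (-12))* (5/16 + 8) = -14552006071/23436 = -620925.33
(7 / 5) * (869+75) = 6608 / 5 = 1321.60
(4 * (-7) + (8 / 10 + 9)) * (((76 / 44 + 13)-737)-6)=13254.56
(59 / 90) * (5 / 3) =59 / 54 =1.09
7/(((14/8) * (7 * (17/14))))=8/17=0.47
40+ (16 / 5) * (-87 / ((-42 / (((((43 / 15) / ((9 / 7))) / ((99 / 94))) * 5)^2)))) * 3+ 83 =27997239181 / 11908215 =2351.09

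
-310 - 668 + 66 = -912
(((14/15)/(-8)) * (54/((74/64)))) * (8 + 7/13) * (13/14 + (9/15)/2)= -18576/325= -57.16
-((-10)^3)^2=-1000000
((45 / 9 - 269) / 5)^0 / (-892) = -1 / 892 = -0.00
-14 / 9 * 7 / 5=-2.18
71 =71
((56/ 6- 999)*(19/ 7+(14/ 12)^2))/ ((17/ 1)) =-3049163/ 12852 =-237.25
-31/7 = -4.43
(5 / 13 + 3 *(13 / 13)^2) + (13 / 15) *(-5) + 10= 353 / 39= 9.05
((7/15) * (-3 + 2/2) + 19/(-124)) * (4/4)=-2021/1860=-1.09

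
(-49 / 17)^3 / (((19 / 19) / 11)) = -1294139 / 4913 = -263.41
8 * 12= 96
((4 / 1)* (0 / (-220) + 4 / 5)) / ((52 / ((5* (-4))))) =-16 / 13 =-1.23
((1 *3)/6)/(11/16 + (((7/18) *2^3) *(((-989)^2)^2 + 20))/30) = 360/71435144903183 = 0.00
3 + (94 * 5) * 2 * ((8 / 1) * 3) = 22563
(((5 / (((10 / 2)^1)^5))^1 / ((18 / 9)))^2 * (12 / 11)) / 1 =3 / 4296875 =0.00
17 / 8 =2.12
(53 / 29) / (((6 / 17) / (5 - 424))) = -377519 / 174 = -2169.65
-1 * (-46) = 46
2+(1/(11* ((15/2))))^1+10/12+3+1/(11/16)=73/10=7.30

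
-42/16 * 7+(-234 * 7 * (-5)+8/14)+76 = 461899/56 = 8248.20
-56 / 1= -56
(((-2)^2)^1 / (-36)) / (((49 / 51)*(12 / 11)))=-0.11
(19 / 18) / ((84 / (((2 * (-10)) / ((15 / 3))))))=-19 / 378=-0.05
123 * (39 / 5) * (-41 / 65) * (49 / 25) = -741321 / 625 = -1186.11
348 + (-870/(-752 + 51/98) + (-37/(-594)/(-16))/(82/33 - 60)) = 216242141633/619324992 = 349.16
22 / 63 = 0.35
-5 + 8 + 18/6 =6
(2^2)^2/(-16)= -1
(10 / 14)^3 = 125 / 343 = 0.36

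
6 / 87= 2 / 29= 0.07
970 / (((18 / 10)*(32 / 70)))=84875 / 72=1178.82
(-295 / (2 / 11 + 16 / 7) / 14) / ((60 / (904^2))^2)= -6772335186496 / 4275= -1584171973.45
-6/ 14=-3/ 7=-0.43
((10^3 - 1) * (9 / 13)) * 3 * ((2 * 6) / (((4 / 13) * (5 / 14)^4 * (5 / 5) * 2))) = 1554292152 / 625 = 2486867.44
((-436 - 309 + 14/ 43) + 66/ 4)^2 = 3921640129/ 7396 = 530237.98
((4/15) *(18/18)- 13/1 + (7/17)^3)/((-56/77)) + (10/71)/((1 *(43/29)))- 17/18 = 44717960101/2699890020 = 16.56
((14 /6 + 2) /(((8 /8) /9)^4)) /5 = 28431 /5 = 5686.20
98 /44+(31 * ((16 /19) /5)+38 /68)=142247 /17765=8.01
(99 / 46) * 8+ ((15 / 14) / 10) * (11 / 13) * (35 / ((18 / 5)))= 129877 / 7176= 18.10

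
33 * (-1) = -33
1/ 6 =0.17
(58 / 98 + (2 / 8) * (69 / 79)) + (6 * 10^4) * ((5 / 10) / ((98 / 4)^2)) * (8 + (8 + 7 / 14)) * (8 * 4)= 20022374705 / 758716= 26389.81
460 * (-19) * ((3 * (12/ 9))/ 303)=-34960/ 303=-115.38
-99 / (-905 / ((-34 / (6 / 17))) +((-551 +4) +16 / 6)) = 85833 / 463792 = 0.19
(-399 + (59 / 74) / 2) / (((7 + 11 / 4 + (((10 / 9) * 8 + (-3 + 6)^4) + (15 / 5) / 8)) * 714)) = -176979 / 31706003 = -0.01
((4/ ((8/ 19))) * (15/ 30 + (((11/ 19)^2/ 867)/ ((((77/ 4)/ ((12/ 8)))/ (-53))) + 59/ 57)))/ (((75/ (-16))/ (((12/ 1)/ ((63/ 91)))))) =-1397651632/ 25944975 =-53.87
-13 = -13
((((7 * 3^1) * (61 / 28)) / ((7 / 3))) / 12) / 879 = 61 / 32816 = 0.00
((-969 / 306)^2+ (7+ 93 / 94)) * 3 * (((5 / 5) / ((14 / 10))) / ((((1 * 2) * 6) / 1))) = 21775 / 6768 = 3.22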